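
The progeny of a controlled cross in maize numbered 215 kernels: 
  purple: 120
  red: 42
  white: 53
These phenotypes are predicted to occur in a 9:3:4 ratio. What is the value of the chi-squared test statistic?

Total ratio parts = 16. Expected numbers out of 215:
  purple: 215 × 9/16 = 120.9375
  red: 215 × 3/16 = 40.3125
  white: 215 × 4/16 = 53.75
χ² = Σ (O − E)² / E
  purple: (120 − 120.9375)² / 120.9375 = 0.0073
  red: (42 − 40.3125)² / 40.3125 = 0.0706
  white: (53 − 53.75)² / 53.75 = 0.0105
χ² = 0.0073 + 0.0706 + 0.0105 = 0.0884 ≈ 0.088

0.088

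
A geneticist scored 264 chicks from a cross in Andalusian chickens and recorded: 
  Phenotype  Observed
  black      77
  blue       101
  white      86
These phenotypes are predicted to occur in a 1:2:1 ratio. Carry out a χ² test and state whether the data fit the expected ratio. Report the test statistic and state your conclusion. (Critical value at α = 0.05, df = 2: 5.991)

15.174; not consistent

Under the 1:2:1 hypothesis (Σ ratio = 4, N = 264):
  black: 264 × 1/4 = 66
  blue: 264 × 2/4 = 132
  white: 264 × 1/4 = 66
χ² = Σ (O − E)² / E
  black: (77 − 66)² / 66 = 1.8333
  blue: (101 − 132)² / 132 = 7.2803
  white: (86 − 66)² / 66 = 6.0606
χ² = 1.8333 + 7.2803 + 6.0606 = 15.1742 ≈ 15.174
Degrees of freedom = 3 − 1 = 2; critical value at α = 0.05 is 5.991.
Since 15.174 > 5.991, we reject the null hypothesis — the data do not fit the 1:2:1 ratio.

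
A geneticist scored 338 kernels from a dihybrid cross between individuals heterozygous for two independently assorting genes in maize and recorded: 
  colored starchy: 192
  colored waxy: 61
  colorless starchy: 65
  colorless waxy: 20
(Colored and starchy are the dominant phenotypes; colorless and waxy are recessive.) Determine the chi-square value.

A dihybrid F₂ with independent assortment and complete dominance at both loci gives a 9:3:3:1 phenotypic ratio.
Total ratio parts = 16. Expected numbers out of 338:
  colored starchy: 338 × 9/16 = 190.125
  colored waxy: 338 × 3/16 = 63.375
  colorless starchy: 338 × 3/16 = 63.375
  colorless waxy: 338 × 1/16 = 21.125
χ² = Σ (O − E)² / E
  colored starchy: (192 − 190.125)² / 190.125 = 0.0185
  colored waxy: (61 − 63.375)² / 63.375 = 0.0890
  colorless starchy: (65 − 63.375)² / 63.375 = 0.0417
  colorless waxy: (20 − 21.125)² / 21.125 = 0.0599
χ² = 0.0185 + 0.0890 + 0.0417 + 0.0599 = 0.2091 ≈ 0.209

0.209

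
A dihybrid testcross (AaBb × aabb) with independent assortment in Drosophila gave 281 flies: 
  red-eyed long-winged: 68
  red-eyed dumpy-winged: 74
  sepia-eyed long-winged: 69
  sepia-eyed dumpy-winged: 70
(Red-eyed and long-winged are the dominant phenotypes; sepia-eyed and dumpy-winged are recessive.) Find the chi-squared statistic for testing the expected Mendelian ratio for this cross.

0.295

A dihybrid testcross with independent assortment gives a 1:1:1:1 ratio.
The 1:1:1:1 ratio has 4 parts, so with N = 281 the expected counts are:
  red-eyed long-winged: 281 × 1/4 = 70.25
  red-eyed dumpy-winged: 281 × 1/4 = 70.25
  sepia-eyed long-winged: 281 × 1/4 = 70.25
  sepia-eyed dumpy-winged: 281 × 1/4 = 70.25
χ² = Σ (O − E)² / E
  red-eyed long-winged: (68 − 70.25)² / 70.25 = 0.0721
  red-eyed dumpy-winged: (74 − 70.25)² / 70.25 = 0.2002
  sepia-eyed long-winged: (69 − 70.25)² / 70.25 = 0.0222
  sepia-eyed dumpy-winged: (70 − 70.25)² / 70.25 = 0.0009
χ² = 0.0721 + 0.2002 + 0.0222 + 0.0009 = 0.2954 ≈ 0.295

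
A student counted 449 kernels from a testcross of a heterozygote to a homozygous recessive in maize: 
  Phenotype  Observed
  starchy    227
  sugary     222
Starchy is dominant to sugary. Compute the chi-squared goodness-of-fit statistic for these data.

A testcross of a heterozygote (Aa × aa) gives a 1:1 phenotypic ratio.
Expected counts for N = 449 under a 1:1 ratio (total parts = 2):
  starchy: 449 × 1/2 = 224.5
  sugary: 449 × 1/2 = 224.5
χ² = Σ (O − E)² / E
  starchy: (227 − 224.5)² / 224.5 = 0.0278
  sugary: (222 − 224.5)² / 224.5 = 0.0278
χ² = 0.0278 + 0.0278 = 0.0556 ≈ 0.056

0.056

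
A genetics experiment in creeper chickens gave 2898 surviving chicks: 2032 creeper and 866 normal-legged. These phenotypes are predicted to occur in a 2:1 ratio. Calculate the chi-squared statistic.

15.528

Expected counts for N = 2898 under a 2:1 ratio (total parts = 3):
  creeper: 2898 × 2/3 = 1932
  normal-legged: 2898 × 1/3 = 966
χ² = Σ (O − E)² / E
  creeper: (2032 − 1932)² / 1932 = 5.1760
  normal-legged: (866 − 966)² / 966 = 10.3520
χ² = 5.1760 + 10.3520 = 15.528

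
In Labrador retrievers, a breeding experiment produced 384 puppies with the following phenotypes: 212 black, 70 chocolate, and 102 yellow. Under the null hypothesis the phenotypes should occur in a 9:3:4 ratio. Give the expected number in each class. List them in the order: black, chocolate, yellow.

216, 72, 96

Under the 9:3:4 hypothesis (Σ ratio = 16, N = 384):
  black: 384 × 9/16 = 216
  chocolate: 384 × 3/16 = 72
  yellow: 384 × 4/16 = 96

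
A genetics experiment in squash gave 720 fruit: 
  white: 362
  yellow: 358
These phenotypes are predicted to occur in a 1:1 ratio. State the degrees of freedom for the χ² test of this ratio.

A goodness-of-fit test with 2 phenotype classes has df = 2 − 1 = 1.

1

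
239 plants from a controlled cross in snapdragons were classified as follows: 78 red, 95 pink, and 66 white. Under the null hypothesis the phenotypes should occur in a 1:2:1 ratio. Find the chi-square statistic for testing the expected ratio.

Expected counts for N = 239 under a 1:2:1 ratio (total parts = 4):
  red: 239 × 1/4 = 59.75
  pink: 239 × 2/4 = 119.5
  white: 239 × 1/4 = 59.75
χ² = Σ (O − E)² / E
  red: (78 − 59.75)² / 59.75 = 5.5743
  pink: (95 − 119.5)² / 119.5 = 5.0230
  white: (66 − 59.75)² / 59.75 = 0.6538
χ² = 5.5743 + 5.0230 + 0.6538 = 11.2511 ≈ 11.251

11.251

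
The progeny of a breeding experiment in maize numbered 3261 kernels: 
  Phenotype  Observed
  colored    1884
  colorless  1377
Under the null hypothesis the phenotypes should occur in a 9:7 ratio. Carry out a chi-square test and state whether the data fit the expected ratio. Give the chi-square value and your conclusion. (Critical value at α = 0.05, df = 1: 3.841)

Under the 9:7 hypothesis (Σ ratio = 16, N = 3261):
  colored: 3261 × 9/16 = 1834.3125
  colorless: 3261 × 7/16 = 1426.6875
χ² = Σ (O − E)² / E
  colored: (1884 − 1834.3125)² / 1834.3125 = 1.3459
  colorless: (1377 − 1426.6875)² / 1426.6875 = 1.7305
χ² = 1.3459 + 1.7305 = 3.0764 ≈ 3.076
Degrees of freedom = 2 − 1 = 1; critical value at α = 0.05 is 3.841.
Since 3.076 < 3.841, we fail to reject the null hypothesis — the data are consistent with the 9:7 ratio.

3.076; consistent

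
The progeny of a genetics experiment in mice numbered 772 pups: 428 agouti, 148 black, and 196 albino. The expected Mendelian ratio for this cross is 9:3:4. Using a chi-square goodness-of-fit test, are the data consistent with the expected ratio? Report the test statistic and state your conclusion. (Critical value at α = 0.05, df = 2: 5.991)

The 9:3:4 ratio has 16 parts, so with N = 772 the expected counts are:
  agouti: 772 × 9/16 = 434.25
  black: 772 × 3/16 = 144.75
  albino: 772 × 4/16 = 193
χ² = Σ (O − E)² / E
  agouti: (428 − 434.25)² / 434.25 = 0.0900
  black: (148 − 144.75)² / 144.75 = 0.0730
  albino: (196 − 193)² / 193 = 0.0466
χ² = 0.0900 + 0.0730 + 0.0466 = 0.2096 ≈ 0.210
Degrees of freedom = 3 − 1 = 2; critical value at α = 0.05 is 5.991.
Since 0.210 < 5.991, we fail to reject the null hypothesis — the data are consistent with the 9:3:4 ratio.

0.210; consistent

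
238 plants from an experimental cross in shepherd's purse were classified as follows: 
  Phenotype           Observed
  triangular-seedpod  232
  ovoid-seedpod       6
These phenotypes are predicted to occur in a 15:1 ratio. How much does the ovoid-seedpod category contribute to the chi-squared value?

The 15:1 ratio has 16 parts, so with N = 238 the expected counts are:
  triangular-seedpod: 238 × 15/16 = 223.125
  ovoid-seedpod: 238 × 1/16 = 14.875
Contribution of ovoid-seedpod: (6 − 14.875)² / 14.875 = 5.2952

5.295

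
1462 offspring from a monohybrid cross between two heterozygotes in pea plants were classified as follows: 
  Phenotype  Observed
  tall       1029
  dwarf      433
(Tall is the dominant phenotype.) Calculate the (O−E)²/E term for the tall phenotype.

4.155

For a monohybrid cross between heterozygotes with complete dominance, the expected phenotypic ratio is 3:1.
The 3:1 ratio has 4 parts, so with N = 1462 the expected counts are:
  tall: 1462 × 3/4 = 1096.5
  dwarf: 1462 × 1/4 = 365.5
Contribution of tall: (1029 − 1096.5)² / 1096.5 = 4.1553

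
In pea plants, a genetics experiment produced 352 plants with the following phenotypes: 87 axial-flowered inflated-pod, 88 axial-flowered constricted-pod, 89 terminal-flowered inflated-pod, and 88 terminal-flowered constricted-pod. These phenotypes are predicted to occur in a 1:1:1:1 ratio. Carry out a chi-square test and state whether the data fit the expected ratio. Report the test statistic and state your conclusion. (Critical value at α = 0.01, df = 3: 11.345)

0.023; consistent

Expected counts for N = 352 under a 1:1:1:1 ratio (total parts = 4):
  axial-flowered inflated-pod: 352 × 1/4 = 88
  axial-flowered constricted-pod: 352 × 1/4 = 88
  terminal-flowered inflated-pod: 352 × 1/4 = 88
  terminal-flowered constricted-pod: 352 × 1/4 = 88
χ² = Σ (O − E)² / E
  axial-flowered inflated-pod: (87 − 88)² / 88 = 0.0114
  axial-flowered constricted-pod: (88 − 88)² / 88 = 0.0000
  terminal-flowered inflated-pod: (89 − 88)² / 88 = 0.0114
  terminal-flowered constricted-pod: (88 − 88)² / 88 = 0.0000
χ² = 0.0114 + 0.0000 + 0.0114 + 0.0000 = 0.0228 ≈ 0.023
Degrees of freedom = 4 − 1 = 3; critical value at α = 0.01 is 11.345.
Since 0.023 < 11.345, we fail to reject the null hypothesis — the data are consistent with the 1:1:1:1 ratio.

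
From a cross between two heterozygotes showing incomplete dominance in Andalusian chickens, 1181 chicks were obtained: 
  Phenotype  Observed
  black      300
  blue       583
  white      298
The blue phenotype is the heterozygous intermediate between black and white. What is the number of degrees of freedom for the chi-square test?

With incomplete dominance, a heterozygote × heterozygote cross gives a 1:2:1 phenotypic ratio.
A goodness-of-fit test with 3 phenotype classes has df = 3 − 1 = 2.

2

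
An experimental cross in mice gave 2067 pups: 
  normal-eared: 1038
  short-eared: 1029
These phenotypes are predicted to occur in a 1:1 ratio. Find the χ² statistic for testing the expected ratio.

0.039

The 1:1 ratio has 2 parts, so with N = 2067 the expected counts are:
  normal-eared: 2067 × 1/2 = 1033.5
  short-eared: 2067 × 1/2 = 1033.5
χ² = Σ (O − E)² / E
  normal-eared: (1038 − 1033.5)² / 1033.5 = 0.0196
  short-eared: (1029 − 1033.5)² / 1033.5 = 0.0196
χ² = 0.0196 + 0.0196 = 0.0392 ≈ 0.039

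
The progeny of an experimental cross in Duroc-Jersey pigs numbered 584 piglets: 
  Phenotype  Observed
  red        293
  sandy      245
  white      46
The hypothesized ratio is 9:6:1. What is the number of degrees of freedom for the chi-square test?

2

A goodness-of-fit test with 3 phenotype classes has df = 3 − 1 = 2.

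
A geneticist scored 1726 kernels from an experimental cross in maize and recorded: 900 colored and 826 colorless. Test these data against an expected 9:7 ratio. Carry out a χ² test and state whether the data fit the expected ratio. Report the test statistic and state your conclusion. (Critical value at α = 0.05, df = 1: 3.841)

Under the 9:7 hypothesis (Σ ratio = 16, N = 1726):
  colored: 1726 × 9/16 = 970.875
  colorless: 1726 × 7/16 = 755.125
χ² = Σ (O − E)² / E
  colored: (900 − 970.875)² / 970.875 = 5.1740
  colorless: (826 − 755.125)² / 755.125 = 6.6522
χ² = 5.1740 + 6.6522 = 11.8262 ≈ 11.826
Degrees of freedom = 2 − 1 = 1; critical value at α = 0.05 is 3.841.
Since 11.826 > 3.841, we reject the null hypothesis — the data do not fit the 9:7 ratio.

11.826; not consistent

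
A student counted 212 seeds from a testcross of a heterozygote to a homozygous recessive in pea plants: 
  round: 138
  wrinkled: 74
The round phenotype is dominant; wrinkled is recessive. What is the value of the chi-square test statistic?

A testcross of a heterozygote (Aa × aa) gives a 1:1 phenotypic ratio.
Under the 1:1 hypothesis (Σ ratio = 2, N = 212):
  round: 212 × 1/2 = 106
  wrinkled: 212 × 1/2 = 106
χ² = Σ (O − E)² / E
  round: (138 − 106)² / 106 = 9.6604
  wrinkled: (74 − 106)² / 106 = 9.6604
χ² = 9.6604 + 9.6604 = 19.3208 ≈ 19.321

19.321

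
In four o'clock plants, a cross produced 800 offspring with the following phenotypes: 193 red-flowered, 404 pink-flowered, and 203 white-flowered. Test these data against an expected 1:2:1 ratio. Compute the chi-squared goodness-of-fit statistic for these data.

Under the 1:2:1 hypothesis (Σ ratio = 4, N = 800):
  red-flowered: 800 × 1/4 = 200
  pink-flowered: 800 × 2/4 = 400
  white-flowered: 800 × 1/4 = 200
χ² = Σ (O − E)² / E
  red-flowered: (193 − 200)² / 200 = 0.2450
  pink-flowered: (404 − 400)² / 400 = 0.0400
  white-flowered: (203 − 200)² / 200 = 0.0450
χ² = 0.2450 + 0.0400 + 0.0450 = 0.330

0.330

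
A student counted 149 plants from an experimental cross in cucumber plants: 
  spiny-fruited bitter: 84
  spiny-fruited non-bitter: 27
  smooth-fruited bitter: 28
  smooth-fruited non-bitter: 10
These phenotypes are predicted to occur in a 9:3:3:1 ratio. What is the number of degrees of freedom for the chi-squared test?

A goodness-of-fit test with 4 phenotype classes has df = 4 − 1 = 3.

3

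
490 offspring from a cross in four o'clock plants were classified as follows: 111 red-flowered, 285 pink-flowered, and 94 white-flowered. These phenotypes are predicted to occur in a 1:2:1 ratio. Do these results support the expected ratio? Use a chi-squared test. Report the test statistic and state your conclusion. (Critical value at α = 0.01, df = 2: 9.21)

14.241; not consistent

The 1:2:1 ratio has 4 parts, so with N = 490 the expected counts are:
  red-flowered: 490 × 1/4 = 122.5
  pink-flowered: 490 × 2/4 = 245
  white-flowered: 490 × 1/4 = 122.5
χ² = Σ (O − E)² / E
  red-flowered: (111 − 122.5)² / 122.5 = 1.0796
  pink-flowered: (285 − 245)² / 245 = 6.5306
  white-flowered: (94 − 122.5)² / 122.5 = 6.6306
χ² = 1.0796 + 6.5306 + 6.6306 = 14.2408 ≈ 14.241
Degrees of freedom = 3 − 1 = 2; critical value at α = 0.01 is 9.21.
Since 14.241 > 9.21, we reject the null hypothesis — the data do not fit the 1:2:1 ratio.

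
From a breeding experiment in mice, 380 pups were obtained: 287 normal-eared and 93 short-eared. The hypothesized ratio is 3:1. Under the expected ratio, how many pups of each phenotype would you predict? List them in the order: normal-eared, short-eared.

285, 95

Total ratio parts = 4. Expected numbers out of 380:
  normal-eared: 380 × 3/4 = 285
  short-eared: 380 × 1/4 = 95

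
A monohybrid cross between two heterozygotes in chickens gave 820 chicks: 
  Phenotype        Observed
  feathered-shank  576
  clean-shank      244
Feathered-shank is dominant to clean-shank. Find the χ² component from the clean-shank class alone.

For a monohybrid cross between heterozygotes with complete dominance, the expected phenotypic ratio is 3:1.
The 3:1 ratio has 4 parts, so with N = 820 the expected counts are:
  feathered-shank: 820 × 3/4 = 615
  clean-shank: 820 × 1/4 = 205
Contribution of clean-shank: (244 − 205)² / 205 = 7.4195

7.420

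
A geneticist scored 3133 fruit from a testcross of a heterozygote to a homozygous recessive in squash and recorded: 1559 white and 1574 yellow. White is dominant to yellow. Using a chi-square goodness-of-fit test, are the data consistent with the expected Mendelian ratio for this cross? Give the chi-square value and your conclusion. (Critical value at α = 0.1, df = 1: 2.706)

0.072; consistent

A testcross of a heterozygote (Aa × aa) gives a 1:1 phenotypic ratio.
Expected counts for N = 3133 under a 1:1 ratio (total parts = 2):
  white: 3133 × 1/2 = 1566.5
  yellow: 3133 × 1/2 = 1566.5
χ² = Σ (O − E)² / E
  white: (1559 − 1566.5)² / 1566.5 = 0.0359
  yellow: (1574 − 1566.5)² / 1566.5 = 0.0359
χ² = 0.0359 + 0.0359 = 0.0718 ≈ 0.072
Degrees of freedom = 2 − 1 = 1; critical value at α = 0.1 is 2.706.
Since 0.072 < 2.706, we fail to reject the null hypothesis — the data are consistent with the 1:1 ratio.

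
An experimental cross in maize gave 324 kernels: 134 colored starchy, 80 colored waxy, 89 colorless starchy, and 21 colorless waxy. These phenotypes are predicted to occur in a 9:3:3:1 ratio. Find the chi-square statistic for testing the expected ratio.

32.038

Total ratio parts = 16. Expected numbers out of 324:
  colored starchy: 324 × 9/16 = 182.25
  colored waxy: 324 × 3/16 = 60.75
  colorless starchy: 324 × 3/16 = 60.75
  colorless waxy: 324 × 1/16 = 20.25
χ² = Σ (O − E)² / E
  colored starchy: (134 − 182.25)² / 182.25 = 12.7740
  colored waxy: (80 − 60.75)² / 60.75 = 6.0998
  colorless starchy: (89 − 60.75)² / 60.75 = 13.1368
  colorless waxy: (21 − 20.25)² / 20.25 = 0.0278
χ² = 12.7740 + 6.0998 + 13.1368 + 0.0278 = 32.0384 ≈ 32.038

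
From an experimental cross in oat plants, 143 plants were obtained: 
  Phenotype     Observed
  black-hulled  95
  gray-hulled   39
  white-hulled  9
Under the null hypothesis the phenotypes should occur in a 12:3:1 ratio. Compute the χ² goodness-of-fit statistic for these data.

6.939

Expected counts for N = 143 under a 12:3:1 ratio (total parts = 16):
  black-hulled: 143 × 12/16 = 107.25
  gray-hulled: 143 × 3/16 = 26.8125
  white-hulled: 143 × 1/16 = 8.9375
χ² = Σ (O − E)² / E
  black-hulled: (95 − 107.25)² / 107.25 = 1.3992
  gray-hulled: (39 − 26.8125)² / 26.8125 = 5.5398
  white-hulled: (9 − 8.9375)² / 8.9375 = 0.0004
χ² = 1.3992 + 5.5398 + 0.0004 = 6.9394 ≈ 6.939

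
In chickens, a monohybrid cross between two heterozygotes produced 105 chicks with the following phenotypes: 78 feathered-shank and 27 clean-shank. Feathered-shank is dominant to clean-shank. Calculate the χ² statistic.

For a monohybrid cross between heterozygotes with complete dominance, the expected phenotypic ratio is 3:1.
The 3:1 ratio has 4 parts, so with N = 105 the expected counts are:
  feathered-shank: 105 × 3/4 = 78.75
  clean-shank: 105 × 1/4 = 26.25
χ² = Σ (O − E)² / E
  feathered-shank: (78 − 78.75)² / 78.75 = 0.0071
  clean-shank: (27 − 26.25)² / 26.25 = 0.0214
χ² = 0.0071 + 0.0214 = 0.0285 ≈ 0.029

0.029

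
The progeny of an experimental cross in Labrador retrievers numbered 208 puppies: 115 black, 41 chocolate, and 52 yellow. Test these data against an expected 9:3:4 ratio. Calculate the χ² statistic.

The 9:3:4 ratio has 16 parts, so with N = 208 the expected counts are:
  black: 208 × 9/16 = 117
  chocolate: 208 × 3/16 = 39
  yellow: 208 × 4/16 = 52
χ² = Σ (O − E)² / E
  black: (115 − 117)² / 117 = 0.0342
  chocolate: (41 − 39)² / 39 = 0.1026
  yellow: (52 − 52)² / 52 = 0.0000
χ² = 0.0342 + 0.1026 + 0.0000 = 0.1368 ≈ 0.137

0.137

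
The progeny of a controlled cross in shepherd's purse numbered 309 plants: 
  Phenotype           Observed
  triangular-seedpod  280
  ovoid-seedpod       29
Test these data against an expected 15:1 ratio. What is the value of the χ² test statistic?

The 15:1 ratio has 16 parts, so with N = 309 the expected counts are:
  triangular-seedpod: 309 × 15/16 = 289.6875
  ovoid-seedpod: 309 × 1/16 = 19.3125
χ² = Σ (O − E)² / E
  triangular-seedpod: (280 − 289.6875)² / 289.6875 = 0.3240
  ovoid-seedpod: (29 − 19.3125)² / 19.3125 = 4.8594
χ² = 0.3240 + 4.8594 = 5.1834 ≈ 5.183

5.183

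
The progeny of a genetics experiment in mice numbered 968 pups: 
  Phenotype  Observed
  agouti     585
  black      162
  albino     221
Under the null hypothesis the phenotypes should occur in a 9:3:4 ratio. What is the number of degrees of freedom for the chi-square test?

A goodness-of-fit test with 3 phenotype classes has df = 3 − 1 = 2.

2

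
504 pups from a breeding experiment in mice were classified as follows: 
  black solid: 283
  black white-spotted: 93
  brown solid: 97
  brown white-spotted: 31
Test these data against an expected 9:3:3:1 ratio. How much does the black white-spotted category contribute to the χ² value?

0.024

Under the 9:3:3:1 hypothesis (Σ ratio = 16, N = 504):
  black solid: 504 × 9/16 = 283.5
  black white-spotted: 504 × 3/16 = 94.5
  brown solid: 504 × 3/16 = 94.5
  brown white-spotted: 504 × 1/16 = 31.5
Contribution of black white-spotted: (93 − 94.5)² / 94.5 = 0.0238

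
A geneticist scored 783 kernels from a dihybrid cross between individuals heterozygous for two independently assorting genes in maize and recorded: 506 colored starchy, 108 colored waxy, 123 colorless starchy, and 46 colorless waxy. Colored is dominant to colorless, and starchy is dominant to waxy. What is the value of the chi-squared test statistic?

24.059

A dihybrid F₂ with independent assortment and complete dominance at both loci gives a 9:3:3:1 phenotypic ratio.
Expected counts for N = 783 under a 9:3:3:1 ratio (total parts = 16):
  colored starchy: 783 × 9/16 = 440.4375
  colored waxy: 783 × 3/16 = 146.8125
  colorless starchy: 783 × 3/16 = 146.8125
  colorless waxy: 783 × 1/16 = 48.9375
χ² = Σ (O − E)² / E
  colored starchy: (506 − 440.4375)² / 440.4375 = 9.7595
  colored waxy: (108 − 146.8125)² / 146.8125 = 10.2608
  colorless starchy: (123 − 146.8125)² / 146.8125 = 3.8623
  colorless waxy: (46 − 48.9375)² / 48.9375 = 0.1763
χ² = 9.7595 + 10.2608 + 3.8623 + 0.1763 = 24.0589 ≈ 24.059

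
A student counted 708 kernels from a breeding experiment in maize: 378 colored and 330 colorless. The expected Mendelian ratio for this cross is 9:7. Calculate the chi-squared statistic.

2.354

Expected counts for N = 708 under a 9:7 ratio (total parts = 16):
  colored: 708 × 9/16 = 398.25
  colorless: 708 × 7/16 = 309.75
χ² = Σ (O − E)² / E
  colored: (378 − 398.25)² / 398.25 = 1.0297
  colorless: (330 − 309.75)² / 309.75 = 1.3238
χ² = 1.0297 + 1.3238 = 2.3535 ≈ 2.354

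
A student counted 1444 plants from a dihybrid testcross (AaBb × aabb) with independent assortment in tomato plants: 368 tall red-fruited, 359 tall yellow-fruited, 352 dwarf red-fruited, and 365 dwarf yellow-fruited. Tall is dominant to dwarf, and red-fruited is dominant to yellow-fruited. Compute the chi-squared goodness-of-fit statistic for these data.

0.416

A dihybrid testcross with independent assortment gives a 1:1:1:1 ratio.
Expected counts for N = 1444 under a 1:1:1:1 ratio (total parts = 4):
  tall red-fruited: 1444 × 1/4 = 361
  tall yellow-fruited: 1444 × 1/4 = 361
  dwarf red-fruited: 1444 × 1/4 = 361
  dwarf yellow-fruited: 1444 × 1/4 = 361
χ² = Σ (O − E)² / E
  tall red-fruited: (368 − 361)² / 361 = 0.1357
  tall yellow-fruited: (359 − 361)² / 361 = 0.0111
  dwarf red-fruited: (352 − 361)² / 361 = 0.2244
  dwarf yellow-fruited: (365 − 361)² / 361 = 0.0443
χ² = 0.1357 + 0.0111 + 0.2244 + 0.0443 = 0.4155 ≈ 0.416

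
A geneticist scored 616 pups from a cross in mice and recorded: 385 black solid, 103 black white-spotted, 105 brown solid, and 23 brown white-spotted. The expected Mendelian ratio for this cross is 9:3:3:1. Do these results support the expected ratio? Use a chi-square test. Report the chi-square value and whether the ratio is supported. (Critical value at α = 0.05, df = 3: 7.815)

12.825; not consistent

The 9:3:3:1 ratio has 16 parts, so with N = 616 the expected counts are:
  black solid: 616 × 9/16 = 346.5
  black white-spotted: 616 × 3/16 = 115.5
  brown solid: 616 × 3/16 = 115.5
  brown white-spotted: 616 × 1/16 = 38.5
χ² = Σ (O − E)² / E
  black solid: (385 − 346.5)² / 346.5 = 4.2778
  black white-spotted: (103 − 115.5)² / 115.5 = 1.3528
  brown solid: (105 − 115.5)² / 115.5 = 0.9545
  brown white-spotted: (23 − 38.5)² / 38.5 = 6.2403
χ² = 4.2778 + 1.3528 + 0.9545 + 6.2403 = 12.8254 ≈ 12.825
Degrees of freedom = 4 − 1 = 3; critical value at α = 0.05 is 7.815.
Since 12.825 > 7.815, we reject the null hypothesis — the data do not fit the 9:3:3:1 ratio.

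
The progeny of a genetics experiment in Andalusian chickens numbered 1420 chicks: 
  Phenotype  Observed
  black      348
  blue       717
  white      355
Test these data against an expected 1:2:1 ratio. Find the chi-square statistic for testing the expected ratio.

Under the 1:2:1 hypothesis (Σ ratio = 4, N = 1420):
  black: 1420 × 1/4 = 355
  blue: 1420 × 2/4 = 710
  white: 1420 × 1/4 = 355
χ² = Σ (O − E)² / E
  black: (348 − 355)² / 355 = 0.1380
  blue: (717 − 710)² / 710 = 0.0690
  white: (355 − 355)² / 355 = 0.0000
χ² = 0.1380 + 0.0690 + 0.0000 = 0.207

0.207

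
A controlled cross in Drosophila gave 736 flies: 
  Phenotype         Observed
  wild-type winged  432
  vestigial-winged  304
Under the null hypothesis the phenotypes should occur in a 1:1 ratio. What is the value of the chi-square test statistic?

22.261

Under the 1:1 hypothesis (Σ ratio = 2, N = 736):
  wild-type winged: 736 × 1/2 = 368
  vestigial-winged: 736 × 1/2 = 368
χ² = Σ (O − E)² / E
  wild-type winged: (432 − 368)² / 368 = 11.1304
  vestigial-winged: (304 − 368)² / 368 = 11.1304
χ² = 11.1304 + 11.1304 = 22.2608 ≈ 22.261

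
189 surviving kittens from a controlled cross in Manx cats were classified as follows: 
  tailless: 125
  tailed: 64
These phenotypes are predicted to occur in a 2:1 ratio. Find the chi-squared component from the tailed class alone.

Expected counts for N = 189 under a 2:1 ratio (total parts = 3):
  tailless: 189 × 2/3 = 126
  tailed: 189 × 1/3 = 63
Contribution of tailed: (64 − 63)² / 63 = 0.0159

0.016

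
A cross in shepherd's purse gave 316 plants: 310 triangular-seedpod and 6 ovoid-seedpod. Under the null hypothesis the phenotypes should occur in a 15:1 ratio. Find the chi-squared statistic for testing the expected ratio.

10.211

Total ratio parts = 16. Expected numbers out of 316:
  triangular-seedpod: 316 × 15/16 = 296.25
  ovoid-seedpod: 316 × 1/16 = 19.75
χ² = Σ (O − E)² / E
  triangular-seedpod: (310 − 296.25)² / 296.25 = 0.6382
  ovoid-seedpod: (6 − 19.75)² / 19.75 = 9.5728
χ² = 0.6382 + 9.5728 = 10.211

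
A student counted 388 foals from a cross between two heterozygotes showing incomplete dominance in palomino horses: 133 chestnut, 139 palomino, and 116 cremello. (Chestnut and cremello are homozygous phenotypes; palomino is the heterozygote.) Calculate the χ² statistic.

32.675

With incomplete dominance, a heterozygote × heterozygote cross gives a 1:2:1 phenotypic ratio.
Total ratio parts = 4. Expected numbers out of 388:
  chestnut: 388 × 1/4 = 97
  palomino: 388 × 2/4 = 194
  cremello: 388 × 1/4 = 97
χ² = Σ (O − E)² / E
  chestnut: (133 − 97)² / 97 = 13.3608
  palomino: (139 − 194)² / 194 = 15.5928
  cremello: (116 − 97)² / 97 = 3.7216
χ² = 13.3608 + 15.5928 + 3.7216 = 32.6752 ≈ 32.675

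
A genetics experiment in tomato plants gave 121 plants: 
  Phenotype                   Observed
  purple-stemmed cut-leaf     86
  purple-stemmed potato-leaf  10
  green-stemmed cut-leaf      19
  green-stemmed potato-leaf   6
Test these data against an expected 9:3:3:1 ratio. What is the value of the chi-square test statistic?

12.745

The 9:3:3:1 ratio has 16 parts, so with N = 121 the expected counts are:
  purple-stemmed cut-leaf: 121 × 9/16 = 68.0625
  purple-stemmed potato-leaf: 121 × 3/16 = 22.6875
  green-stemmed cut-leaf: 121 × 3/16 = 22.6875
  green-stemmed potato-leaf: 121 × 1/16 = 7.5625
χ² = Σ (O − E)² / E
  purple-stemmed cut-leaf: (86 − 68.0625)² / 68.0625 = 4.7273
  purple-stemmed potato-leaf: (10 − 22.6875)² / 22.6875 = 7.0952
  green-stemmed cut-leaf: (19 − 22.6875)² / 22.6875 = 0.5993
  green-stemmed potato-leaf: (6 − 7.5625)² / 7.5625 = 0.3228
χ² = 4.7273 + 7.0952 + 0.5993 + 0.3228 = 12.7446 ≈ 12.745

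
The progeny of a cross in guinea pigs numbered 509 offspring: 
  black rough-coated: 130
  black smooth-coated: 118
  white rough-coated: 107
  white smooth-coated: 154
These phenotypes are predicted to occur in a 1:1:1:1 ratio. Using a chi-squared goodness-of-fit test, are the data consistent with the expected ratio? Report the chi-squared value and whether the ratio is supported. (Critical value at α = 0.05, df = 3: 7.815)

Expected counts for N = 509 under a 1:1:1:1 ratio (total parts = 4):
  black rough-coated: 509 × 1/4 = 127.25
  black smooth-coated: 509 × 1/4 = 127.25
  white rough-coated: 509 × 1/4 = 127.25
  white smooth-coated: 509 × 1/4 = 127.25
χ² = Σ (O − E)² / E
  black rough-coated: (130 − 127.25)² / 127.25 = 0.0594
  black smooth-coated: (118 − 127.25)² / 127.25 = 0.6724
  white rough-coated: (107 − 127.25)² / 127.25 = 3.2225
  white smooth-coated: (154 − 127.25)² / 127.25 = 5.6233
χ² = 0.0594 + 0.6724 + 3.2225 + 5.6233 = 9.5776 ≈ 9.578
Degrees of freedom = 4 − 1 = 3; critical value at α = 0.05 is 7.815.
Since 9.578 > 7.815, we reject the null hypothesis — the data do not fit the 1:1:1:1 ratio.

9.578; not consistent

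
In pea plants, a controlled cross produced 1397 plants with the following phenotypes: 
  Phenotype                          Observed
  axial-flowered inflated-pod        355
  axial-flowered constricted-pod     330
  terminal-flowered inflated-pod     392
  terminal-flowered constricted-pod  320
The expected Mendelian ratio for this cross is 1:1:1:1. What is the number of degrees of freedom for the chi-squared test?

A goodness-of-fit test with 4 phenotype classes has df = 4 − 1 = 3.

3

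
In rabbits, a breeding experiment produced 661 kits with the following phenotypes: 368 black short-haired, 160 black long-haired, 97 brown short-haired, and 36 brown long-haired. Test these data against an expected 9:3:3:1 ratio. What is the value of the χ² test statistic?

The 9:3:3:1 ratio has 16 parts, so with N = 661 the expected counts are:
  black short-haired: 661 × 9/16 = 371.8125
  black long-haired: 661 × 3/16 = 123.9375
  brown short-haired: 661 × 3/16 = 123.9375
  brown long-haired: 661 × 1/16 = 41.3125
χ² = Σ (O − E)² / E
  black short-haired: (368 − 371.8125)² / 371.8125 = 0.0391
  black long-haired: (160 − 123.9375)² / 123.9375 = 10.4932
  brown short-haired: (97 − 123.9375)² / 123.9375 = 5.8548
  brown long-haired: (36 − 41.3125)² / 41.3125 = 0.6832
χ² = 0.0391 + 10.4932 + 5.8548 + 0.6832 = 17.0703 ≈ 17.070

17.070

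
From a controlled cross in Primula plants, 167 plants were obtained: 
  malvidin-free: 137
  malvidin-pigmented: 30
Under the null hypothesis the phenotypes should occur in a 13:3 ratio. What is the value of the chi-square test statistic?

0.068

The 13:3 ratio has 16 parts, so with N = 167 the expected counts are:
  malvidin-free: 167 × 13/16 = 135.6875
  malvidin-pigmented: 167 × 3/16 = 31.3125
χ² = Σ (O − E)² / E
  malvidin-free: (137 − 135.6875)² / 135.6875 = 0.0127
  malvidin-pigmented: (30 − 31.3125)² / 31.3125 = 0.0550
χ² = 0.0127 + 0.0550 = 0.0677 ≈ 0.068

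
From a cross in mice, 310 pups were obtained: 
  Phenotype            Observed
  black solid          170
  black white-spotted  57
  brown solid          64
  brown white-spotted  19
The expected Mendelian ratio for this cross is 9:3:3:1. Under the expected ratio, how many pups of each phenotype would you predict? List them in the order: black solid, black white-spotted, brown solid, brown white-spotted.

Under the 9:3:3:1 hypothesis (Σ ratio = 16, N = 310):
  black solid: 310 × 9/16 = 174.375
  black white-spotted: 310 × 3/16 = 58.125
  brown solid: 310 × 3/16 = 58.125
  brown white-spotted: 310 × 1/16 = 19.375

174.375, 58.125, 58.125, 19.375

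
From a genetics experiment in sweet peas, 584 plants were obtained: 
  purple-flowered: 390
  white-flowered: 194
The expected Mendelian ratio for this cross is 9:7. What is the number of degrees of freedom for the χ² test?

1

A goodness-of-fit test with 2 phenotype classes has df = 2 − 1 = 1.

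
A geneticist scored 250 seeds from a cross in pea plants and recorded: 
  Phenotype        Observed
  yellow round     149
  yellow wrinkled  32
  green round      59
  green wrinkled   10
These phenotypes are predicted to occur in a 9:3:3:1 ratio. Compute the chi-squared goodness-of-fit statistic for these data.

Expected counts for N = 250 under a 9:3:3:1 ratio (total parts = 16):
  yellow round: 250 × 9/16 = 140.625
  yellow wrinkled: 250 × 3/16 = 46.875
  green round: 250 × 3/16 = 46.875
  green wrinkled: 250 × 1/16 = 15.625
χ² = Σ (O − E)² / E
  yellow round: (149 − 140.625)² / 140.625 = 0.4988
  yellow wrinkled: (32 − 46.875)² / 46.875 = 4.7203
  green round: (59 − 46.875)² / 46.875 = 3.1363
  green wrinkled: (10 − 15.625)² / 15.625 = 2.0250
χ² = 0.4988 + 4.7203 + 3.1363 + 2.0250 = 10.3804 ≈ 10.380

10.380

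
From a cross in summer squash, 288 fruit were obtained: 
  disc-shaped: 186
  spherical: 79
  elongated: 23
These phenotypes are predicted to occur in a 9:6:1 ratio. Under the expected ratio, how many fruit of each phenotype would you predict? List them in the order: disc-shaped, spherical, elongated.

Under the 9:6:1 hypothesis (Σ ratio = 16, N = 288):
  disc-shaped: 288 × 9/16 = 162
  spherical: 288 × 6/16 = 108
  elongated: 288 × 1/16 = 18

162, 108, 18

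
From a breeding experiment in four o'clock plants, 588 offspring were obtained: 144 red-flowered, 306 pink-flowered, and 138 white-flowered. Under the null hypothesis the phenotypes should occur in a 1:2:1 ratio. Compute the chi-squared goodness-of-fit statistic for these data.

Expected counts for N = 588 under a 1:2:1 ratio (total parts = 4):
  red-flowered: 588 × 1/4 = 147
  pink-flowered: 588 × 2/4 = 294
  white-flowered: 588 × 1/4 = 147
χ² = Σ (O − E)² / E
  red-flowered: (144 − 147)² / 147 = 0.0612
  pink-flowered: (306 − 294)² / 294 = 0.4898
  white-flowered: (138 − 147)² / 147 = 0.5510
χ² = 0.0612 + 0.4898 + 0.5510 = 1.102

1.102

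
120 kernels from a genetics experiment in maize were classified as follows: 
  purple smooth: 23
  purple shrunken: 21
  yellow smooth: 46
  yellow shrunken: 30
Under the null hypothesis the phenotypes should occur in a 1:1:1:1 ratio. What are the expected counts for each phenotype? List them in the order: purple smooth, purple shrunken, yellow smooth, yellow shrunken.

30, 30, 30, 30

Under the 1:1:1:1 hypothesis (Σ ratio = 4, N = 120):
  purple smooth: 120 × 1/4 = 30
  purple shrunken: 120 × 1/4 = 30
  yellow smooth: 120 × 1/4 = 30
  yellow shrunken: 120 × 1/4 = 30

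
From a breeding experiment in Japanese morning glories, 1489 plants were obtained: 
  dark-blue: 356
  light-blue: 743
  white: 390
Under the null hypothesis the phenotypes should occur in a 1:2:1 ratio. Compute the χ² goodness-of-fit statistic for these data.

1.559

Under the 1:2:1 hypothesis (Σ ratio = 4, N = 1489):
  dark-blue: 1489 × 1/4 = 372.25
  light-blue: 1489 × 2/4 = 744.5
  white: 1489 × 1/4 = 372.25
χ² = Σ (O − E)² / E
  dark-blue: (356 − 372.25)² / 372.25 = 0.7094
  light-blue: (743 − 744.5)² / 744.5 = 0.0030
  white: (390 − 372.25)² / 372.25 = 0.8464
χ² = 0.7094 + 0.0030 + 0.8464 = 1.5588 ≈ 1.559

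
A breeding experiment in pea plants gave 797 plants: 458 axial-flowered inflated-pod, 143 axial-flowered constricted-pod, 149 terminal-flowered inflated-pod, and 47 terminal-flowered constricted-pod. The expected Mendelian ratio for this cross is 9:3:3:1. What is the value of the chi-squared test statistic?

0.647

Under the 9:3:3:1 hypothesis (Σ ratio = 16, N = 797):
  axial-flowered inflated-pod: 797 × 9/16 = 448.3125
  axial-flowered constricted-pod: 797 × 3/16 = 149.4375
  terminal-flowered inflated-pod: 797 × 3/16 = 149.4375
  terminal-flowered constricted-pod: 797 × 1/16 = 49.8125
χ² = Σ (O − E)² / E
  axial-flowered inflated-pod: (458 − 448.3125)² / 448.3125 = 0.2093
  axial-flowered constricted-pod: (143 − 149.4375)² / 149.4375 = 0.2773
  terminal-flowered inflated-pod: (149 − 149.4375)² / 149.4375 = 0.0013
  terminal-flowered constricted-pod: (47 − 49.8125)² / 49.8125 = 0.1588
χ² = 0.2093 + 0.2773 + 0.0013 + 0.1588 = 0.6467 ≈ 0.647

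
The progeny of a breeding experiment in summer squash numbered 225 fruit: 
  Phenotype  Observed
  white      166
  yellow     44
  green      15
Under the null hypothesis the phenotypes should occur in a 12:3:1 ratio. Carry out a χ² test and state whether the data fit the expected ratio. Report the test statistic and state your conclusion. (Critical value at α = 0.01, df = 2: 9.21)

The 12:3:1 ratio has 16 parts, so with N = 225 the expected counts are:
  white: 225 × 12/16 = 168.75
  yellow: 225 × 3/16 = 42.1875
  green: 225 × 1/16 = 14.0625
χ² = Σ (O − E)² / E
  white: (166 − 168.75)² / 168.75 = 0.0448
  yellow: (44 − 42.1875)² / 42.1875 = 0.0779
  green: (15 − 14.0625)² / 14.0625 = 0.0625
χ² = 0.0448 + 0.0779 + 0.0625 = 0.1852 ≈ 0.185
Degrees of freedom = 3 − 1 = 2; critical value at α = 0.01 is 9.21.
Since 0.185 < 9.21, we fail to reject the null hypothesis — the data are consistent with the 12:3:1 ratio.

0.185; consistent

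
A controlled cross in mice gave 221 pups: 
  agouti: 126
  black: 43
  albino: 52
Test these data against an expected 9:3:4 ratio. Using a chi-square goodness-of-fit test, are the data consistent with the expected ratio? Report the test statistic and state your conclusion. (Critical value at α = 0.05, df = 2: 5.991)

Total ratio parts = 16. Expected numbers out of 221:
  agouti: 221 × 9/16 = 124.3125
  black: 221 × 3/16 = 41.4375
  albino: 221 × 4/16 = 55.25
χ² = Σ (O − E)² / E
  agouti: (126 − 124.3125)² / 124.3125 = 0.0229
  black: (43 − 41.4375)² / 41.4375 = 0.0589
  albino: (52 − 55.25)² / 55.25 = 0.1912
χ² = 0.0229 + 0.0589 + 0.1912 = 0.273
Degrees of freedom = 3 − 1 = 2; critical value at α = 0.05 is 5.991.
Since 0.273 < 5.991, we fail to reject the null hypothesis — the data are consistent with the 9:3:4 ratio.

0.273; consistent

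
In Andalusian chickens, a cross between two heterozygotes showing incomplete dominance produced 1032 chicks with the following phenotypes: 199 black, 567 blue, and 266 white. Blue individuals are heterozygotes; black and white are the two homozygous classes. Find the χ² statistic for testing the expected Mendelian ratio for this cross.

With incomplete dominance, a heterozygote × heterozygote cross gives a 1:2:1 phenotypic ratio.
Expected counts for N = 1032 under a 1:2:1 ratio (total parts = 4):
  black: 1032 × 1/4 = 258
  blue: 1032 × 2/4 = 516
  white: 1032 × 1/4 = 258
χ² = Σ (O − E)² / E
  black: (199 − 258)² / 258 = 13.4922
  blue: (567 − 516)² / 516 = 5.0407
  white: (266 − 258)² / 258 = 0.2481
χ² = 13.4922 + 5.0407 + 0.2481 = 18.781

18.781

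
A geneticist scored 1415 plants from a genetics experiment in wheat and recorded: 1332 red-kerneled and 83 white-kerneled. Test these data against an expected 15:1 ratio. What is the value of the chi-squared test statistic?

0.357

Total ratio parts = 16. Expected numbers out of 1415:
  red-kerneled: 1415 × 15/16 = 1326.5625
  white-kerneled: 1415 × 1/16 = 88.4375
χ² = Σ (O − E)² / E
  red-kerneled: (1332 − 1326.5625)² / 1326.5625 = 0.0223
  white-kerneled: (83 − 88.4375)² / 88.4375 = 0.3343
χ² = 0.0223 + 0.3343 = 0.3566 ≈ 0.357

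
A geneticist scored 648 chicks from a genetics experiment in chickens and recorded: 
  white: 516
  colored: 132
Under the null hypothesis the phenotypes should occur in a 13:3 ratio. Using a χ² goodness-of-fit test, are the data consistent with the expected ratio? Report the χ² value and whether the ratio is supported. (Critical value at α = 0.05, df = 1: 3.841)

The 13:3 ratio has 16 parts, so with N = 648 the expected counts are:
  white: 648 × 13/16 = 526.5
  colored: 648 × 3/16 = 121.5
χ² = Σ (O − E)² / E
  white: (516 − 526.5)² / 526.5 = 0.2094
  colored: (132 − 121.5)² / 121.5 = 0.9074
χ² = 0.2094 + 0.9074 = 1.1168 ≈ 1.117
Degrees of freedom = 2 − 1 = 1; critical value at α = 0.05 is 3.841.
Since 1.117 < 3.841, we fail to reject the null hypothesis — the data are consistent with the 13:3 ratio.

1.117; consistent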